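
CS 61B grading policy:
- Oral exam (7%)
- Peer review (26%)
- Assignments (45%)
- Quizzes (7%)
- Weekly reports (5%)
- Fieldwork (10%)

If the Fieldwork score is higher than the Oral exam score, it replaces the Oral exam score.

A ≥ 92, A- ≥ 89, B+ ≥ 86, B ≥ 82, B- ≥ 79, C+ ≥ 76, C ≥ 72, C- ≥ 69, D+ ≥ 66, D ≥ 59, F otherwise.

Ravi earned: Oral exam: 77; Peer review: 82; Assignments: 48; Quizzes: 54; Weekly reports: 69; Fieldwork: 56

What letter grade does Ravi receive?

D

Fieldwork (56) ≤ Oral exam (77), so Oral exam stays at 77.
Weighted total:
  Oral exam 77 × 0.07 = 5.39
  Peer review 82 × 0.26 = 21.32
  Assignments 48 × 0.45 = 21.6
  Quizzes 54 × 0.07 = 3.78
  Weekly reports 69 × 0.05 = 3.45
  Fieldwork 56 × 0.1 = 5.6
Sum = 61.14
61.14 is ≥ 59 and < 66 → D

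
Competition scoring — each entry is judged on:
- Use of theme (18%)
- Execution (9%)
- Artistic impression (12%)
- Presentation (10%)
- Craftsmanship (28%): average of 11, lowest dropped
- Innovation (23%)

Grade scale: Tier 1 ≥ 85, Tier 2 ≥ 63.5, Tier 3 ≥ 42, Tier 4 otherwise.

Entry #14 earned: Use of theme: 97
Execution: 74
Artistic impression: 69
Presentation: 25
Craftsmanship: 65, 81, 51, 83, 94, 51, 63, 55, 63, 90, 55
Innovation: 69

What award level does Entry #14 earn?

Tier 2

Craftsmanship: drop 51 → average of remaining 10 = 700/10 = 70
Weighted total:
  Use of theme 97 × 0.18 = 17.46
  Execution 74 × 0.09 = 6.66
  Artistic impression 69 × 0.12 = 8.28
  Presentation 25 × 0.1 = 2.5
  Craftsmanship 70 × 0.28 = 19.6
  Innovation 69 × 0.23 = 15.87
Sum = 70.37
70.37 is ≥ 63.5 and < 85 → Tier 2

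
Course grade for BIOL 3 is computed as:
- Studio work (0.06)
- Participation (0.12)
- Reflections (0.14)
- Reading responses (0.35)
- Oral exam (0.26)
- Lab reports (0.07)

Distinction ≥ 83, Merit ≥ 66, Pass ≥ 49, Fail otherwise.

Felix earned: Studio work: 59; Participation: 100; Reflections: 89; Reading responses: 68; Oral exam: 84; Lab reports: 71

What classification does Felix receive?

Merit

Weighted total:
  Studio work 59 × 0.06 = 3.54
  Participation 100 × 0.12 = 12
  Reflections 89 × 0.14 = 12.46
  Reading responses 68 × 0.35 = 23.8
  Oral exam 84 × 0.26 = 21.84
  Lab reports 71 × 0.07 = 4.97
Sum = 78.61
78.61 is ≥ 66 and < 83 → Merit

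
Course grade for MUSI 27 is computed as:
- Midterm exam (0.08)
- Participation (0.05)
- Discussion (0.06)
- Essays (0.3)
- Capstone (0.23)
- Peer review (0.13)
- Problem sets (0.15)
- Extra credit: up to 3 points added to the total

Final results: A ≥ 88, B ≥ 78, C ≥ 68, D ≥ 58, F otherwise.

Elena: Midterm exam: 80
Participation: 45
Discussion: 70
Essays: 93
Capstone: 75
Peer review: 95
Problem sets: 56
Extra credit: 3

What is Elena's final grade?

Weighted total:
  Midterm exam 80 × 0.08 = 6.4
  Participation 45 × 0.05 = 2.25
  Discussion 70 × 0.06 = 4.2
  Essays 93 × 0.3 = 27.9
  Capstone 75 × 0.23 = 17.25
  Peer review 95 × 0.13 = 12.35
  Problem sets 56 × 0.15 = 8.4
Sum = 78.75
Extra credit: 78.75 + 3 = 81.75
81.75 is ≥ 78 and < 88 → B

B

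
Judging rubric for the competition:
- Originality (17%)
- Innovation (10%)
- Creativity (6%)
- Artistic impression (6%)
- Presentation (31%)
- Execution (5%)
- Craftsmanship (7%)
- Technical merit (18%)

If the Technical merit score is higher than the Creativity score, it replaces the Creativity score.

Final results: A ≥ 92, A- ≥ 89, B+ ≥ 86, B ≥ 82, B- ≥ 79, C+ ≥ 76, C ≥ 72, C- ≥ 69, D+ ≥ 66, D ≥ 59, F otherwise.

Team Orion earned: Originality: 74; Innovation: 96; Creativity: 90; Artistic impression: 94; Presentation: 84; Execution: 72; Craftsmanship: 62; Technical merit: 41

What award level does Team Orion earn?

C

Technical merit (41) ≤ Creativity (90), so Creativity stays at 90.
Weighted total:
  Originality 74 × 0.17 = 12.58
  Innovation 96 × 0.1 = 9.6
  Creativity 90 × 0.06 = 5.4
  Artistic impression 94 × 0.06 = 5.64
  Presentation 84 × 0.31 = 26.04
  Execution 72 × 0.05 = 3.6
  Craftsmanship 62 × 0.07 = 4.34
  Technical merit 41 × 0.18 = 7.38
Sum = 74.58
74.58 is ≥ 72 and < 76 → C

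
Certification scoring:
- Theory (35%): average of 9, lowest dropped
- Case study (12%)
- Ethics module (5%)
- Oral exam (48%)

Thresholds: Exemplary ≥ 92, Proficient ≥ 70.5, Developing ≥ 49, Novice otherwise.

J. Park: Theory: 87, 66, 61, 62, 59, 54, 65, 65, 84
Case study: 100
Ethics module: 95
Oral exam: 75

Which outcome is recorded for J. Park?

Proficient

Theory: drop 54 → average of remaining 8 = 549/8 = 68.625
Weighted total:
  Theory 68.625 × 0.35 = 24.01875
  Case study 100 × 0.12 = 12
  Ethics module 95 × 0.05 = 4.75
  Oral exam 75 × 0.48 = 36
Sum = 76.76875
76.76875 is ≥ 70.5 and < 92 → Proficient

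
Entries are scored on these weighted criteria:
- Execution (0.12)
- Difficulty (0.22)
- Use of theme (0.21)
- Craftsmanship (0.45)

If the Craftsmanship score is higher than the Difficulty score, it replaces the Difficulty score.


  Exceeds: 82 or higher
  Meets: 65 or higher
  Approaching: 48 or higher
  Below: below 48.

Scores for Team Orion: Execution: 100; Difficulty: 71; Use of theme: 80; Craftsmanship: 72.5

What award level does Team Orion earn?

Craftsmanship (72.5) > Difficulty (71), so Difficulty counts as 72.5.
Weighted total:
  Execution 100 × 0.12 = 12
  Difficulty 72.5 × 0.22 = 15.95
  Use of theme 80 × 0.21 = 16.8
  Craftsmanship 72.5 × 0.45 = 32.625
Sum = 77.375
77.375 is ≥ 65 and < 82 → Meets

Meets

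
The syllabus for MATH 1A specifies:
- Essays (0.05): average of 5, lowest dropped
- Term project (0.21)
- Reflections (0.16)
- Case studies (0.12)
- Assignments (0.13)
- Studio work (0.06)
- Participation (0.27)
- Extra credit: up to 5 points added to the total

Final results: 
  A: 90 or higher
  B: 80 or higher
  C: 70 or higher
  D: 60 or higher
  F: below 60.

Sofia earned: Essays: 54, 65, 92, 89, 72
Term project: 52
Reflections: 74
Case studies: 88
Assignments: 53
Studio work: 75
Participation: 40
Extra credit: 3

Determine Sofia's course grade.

Essays: drop 54 → average of remaining 4 = 318/4 = 79.5
Weighted total:
  Essays 79.5 × 0.05 = 3.975
  Term project 52 × 0.21 = 10.92
  Reflections 74 × 0.16 = 11.84
  Case studies 88 × 0.12 = 10.56
  Assignments 53 × 0.13 = 6.89
  Studio work 75 × 0.06 = 4.5
  Participation 40 × 0.27 = 10.8
Sum = 59.485
Extra credit: 59.485 + 3 = 62.485
62.485 is ≥ 60 and < 70 → D

D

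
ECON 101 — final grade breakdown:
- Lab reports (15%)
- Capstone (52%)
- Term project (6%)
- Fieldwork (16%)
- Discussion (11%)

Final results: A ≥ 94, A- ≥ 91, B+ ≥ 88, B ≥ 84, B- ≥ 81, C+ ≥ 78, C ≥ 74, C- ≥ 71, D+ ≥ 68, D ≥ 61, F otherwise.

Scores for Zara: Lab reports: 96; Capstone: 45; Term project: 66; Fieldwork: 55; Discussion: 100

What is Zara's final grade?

Weighted total:
  Lab reports 96 × 0.15 = 14.4
  Capstone 45 × 0.52 = 23.4
  Term project 66 × 0.06 = 3.96
  Fieldwork 55 × 0.16 = 8.8
  Discussion 100 × 0.11 = 11
Sum = 61.56
61.56 is ≥ 61 and < 68 → D

D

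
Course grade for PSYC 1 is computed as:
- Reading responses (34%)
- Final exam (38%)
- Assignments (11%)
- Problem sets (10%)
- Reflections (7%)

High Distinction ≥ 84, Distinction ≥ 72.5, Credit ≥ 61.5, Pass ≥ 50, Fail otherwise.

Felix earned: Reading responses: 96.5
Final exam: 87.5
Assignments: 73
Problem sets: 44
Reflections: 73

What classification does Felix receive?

Weighted total:
  Reading responses 96.5 × 0.34 = 32.81
  Final exam 87.5 × 0.38 = 33.25
  Assignments 73 × 0.11 = 8.03
  Problem sets 44 × 0.1 = 4.4
  Reflections 73 × 0.07 = 5.11
Sum = 83.6
83.6 is ≥ 72.5 and < 84 → Distinction

Distinction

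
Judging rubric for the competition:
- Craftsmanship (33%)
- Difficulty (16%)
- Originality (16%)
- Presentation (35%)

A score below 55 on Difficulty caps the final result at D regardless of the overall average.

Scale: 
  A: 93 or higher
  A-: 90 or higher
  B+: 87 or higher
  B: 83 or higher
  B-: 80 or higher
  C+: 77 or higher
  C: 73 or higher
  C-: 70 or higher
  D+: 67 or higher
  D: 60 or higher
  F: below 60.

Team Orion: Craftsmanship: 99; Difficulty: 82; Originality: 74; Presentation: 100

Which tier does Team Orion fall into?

Difficulty score 82 ≥ 55: minimum met.
Weighted total:
  Craftsmanship 99 × 0.33 = 32.67
  Difficulty 82 × 0.16 = 13.12
  Originality 74 × 0.16 = 11.84
  Presentation 100 × 0.35 = 35
Sum = 92.63
92.63 is ≥ 90 and < 93 → A-

A-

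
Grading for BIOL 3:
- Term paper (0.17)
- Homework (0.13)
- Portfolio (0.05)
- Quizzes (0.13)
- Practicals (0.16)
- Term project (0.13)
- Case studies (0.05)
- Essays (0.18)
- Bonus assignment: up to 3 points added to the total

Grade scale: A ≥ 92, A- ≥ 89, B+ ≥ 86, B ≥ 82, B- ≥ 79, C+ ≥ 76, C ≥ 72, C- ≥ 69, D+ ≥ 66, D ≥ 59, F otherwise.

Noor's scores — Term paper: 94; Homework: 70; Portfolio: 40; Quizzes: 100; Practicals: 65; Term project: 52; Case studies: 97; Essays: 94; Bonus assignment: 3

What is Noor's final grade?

Weighted total:
  Term paper 94 × 0.17 = 15.98
  Homework 70 × 0.13 = 9.1
  Portfolio 40 × 0.05 = 2
  Quizzes 100 × 0.13 = 13
  Practicals 65 × 0.16 = 10.4
  Term project 52 × 0.13 = 6.76
  Case studies 97 × 0.05 = 4.85
  Essays 94 × 0.18 = 16.92
Sum = 79.01
Bonus assignment: 79.01 + 3 = 82.01
82.01 is ≥ 82 and < 86 → B

B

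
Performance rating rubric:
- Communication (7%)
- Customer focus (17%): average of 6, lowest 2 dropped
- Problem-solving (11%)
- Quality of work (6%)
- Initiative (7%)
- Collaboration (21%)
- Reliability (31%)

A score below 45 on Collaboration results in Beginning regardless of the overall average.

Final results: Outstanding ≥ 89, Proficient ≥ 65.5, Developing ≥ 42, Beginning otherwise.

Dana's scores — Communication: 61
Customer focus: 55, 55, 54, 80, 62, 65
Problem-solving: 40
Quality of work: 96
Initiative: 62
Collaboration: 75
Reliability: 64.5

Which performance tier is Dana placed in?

Customer focus: drop 54, 55 → average of remaining 4 = 262/4 = 65.5
Collaboration score 75 ≥ 45: minimum met.
Weighted total:
  Communication 61 × 0.07 = 4.27
  Customer focus 65.5 × 0.17 = 11.135
  Problem-solving 40 × 0.11 = 4.4
  Quality of work 96 × 0.06 = 5.76
  Initiative 62 × 0.07 = 4.34
  Collaboration 75 × 0.21 = 15.75
  Reliability 64.5 × 0.31 = 19.995
Sum = 65.65
65.65 is ≥ 65.5 and < 89 → Proficient

Proficient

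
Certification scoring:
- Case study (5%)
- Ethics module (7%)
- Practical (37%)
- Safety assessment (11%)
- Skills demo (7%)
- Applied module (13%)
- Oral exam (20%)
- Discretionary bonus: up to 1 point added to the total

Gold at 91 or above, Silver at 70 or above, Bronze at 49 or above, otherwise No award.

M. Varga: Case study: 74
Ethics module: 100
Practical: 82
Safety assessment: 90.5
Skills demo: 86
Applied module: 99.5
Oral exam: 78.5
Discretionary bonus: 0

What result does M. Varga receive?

Weighted total:
  Case study 74 × 0.05 = 3.7
  Ethics module 100 × 0.07 = 7
  Practical 82 × 0.37 = 30.34
  Safety assessment 90.5 × 0.11 = 9.955
  Skills demo 86 × 0.07 = 6.02
  Applied module 99.5 × 0.13 = 12.935
  Oral exam 78.5 × 0.2 = 15.7
Sum = 85.65
Discretionary bonus: 85.65 + 0 = 85.65
85.65 is ≥ 70 and < 91 → Silver

Silver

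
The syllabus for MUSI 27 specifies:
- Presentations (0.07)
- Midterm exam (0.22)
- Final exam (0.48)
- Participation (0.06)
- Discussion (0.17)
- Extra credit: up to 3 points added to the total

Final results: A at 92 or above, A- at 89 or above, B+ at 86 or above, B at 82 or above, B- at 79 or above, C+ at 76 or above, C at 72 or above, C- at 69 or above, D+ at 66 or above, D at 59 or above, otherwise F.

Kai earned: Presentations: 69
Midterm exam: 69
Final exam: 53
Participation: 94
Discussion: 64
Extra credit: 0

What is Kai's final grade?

D

Weighted total:
  Presentations 69 × 0.07 = 4.83
  Midterm exam 69 × 0.22 = 15.18
  Final exam 53 × 0.48 = 25.44
  Participation 94 × 0.06 = 5.64
  Discussion 64 × 0.17 = 10.88
Sum = 61.97
Extra credit: 61.97 + 0 = 61.97
61.97 is ≥ 59 and < 66 → D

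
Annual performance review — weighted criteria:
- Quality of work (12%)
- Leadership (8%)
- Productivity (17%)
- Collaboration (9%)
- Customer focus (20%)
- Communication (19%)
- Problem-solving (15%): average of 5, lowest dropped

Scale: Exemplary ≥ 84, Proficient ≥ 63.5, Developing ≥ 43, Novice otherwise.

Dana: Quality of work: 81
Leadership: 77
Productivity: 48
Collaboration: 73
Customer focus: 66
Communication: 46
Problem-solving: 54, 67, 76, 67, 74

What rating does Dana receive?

Developing

Problem-solving: drop 54 → average of remaining 4 = 284/4 = 71
Weighted total:
  Quality of work 81 × 0.12 = 9.72
  Leadership 77 × 0.08 = 6.16
  Productivity 48 × 0.17 = 8.16
  Collaboration 73 × 0.09 = 6.57
  Customer focus 66 × 0.2 = 13.2
  Communication 46 × 0.19 = 8.74
  Problem-solving 71 × 0.15 = 10.65
Sum = 63.2
63.2 is ≥ 43 and < 63.5 → Developing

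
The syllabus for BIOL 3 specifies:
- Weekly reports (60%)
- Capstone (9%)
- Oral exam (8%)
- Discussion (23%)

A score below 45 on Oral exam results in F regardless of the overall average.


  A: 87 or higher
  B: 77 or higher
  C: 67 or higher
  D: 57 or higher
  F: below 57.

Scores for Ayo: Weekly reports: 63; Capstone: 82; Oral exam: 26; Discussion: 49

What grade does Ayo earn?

F

Oral exam score 26 < 45: minimum not met.
Weighted total:
  Weekly reports 63 × 0.6 = 37.8
  Capstone 82 × 0.09 = 7.38
  Oral exam 26 × 0.08 = 2.08
  Discussion 49 × 0.23 = 11.27
Sum = 58.53
Because the Oral exam minimum was not met, the result is F.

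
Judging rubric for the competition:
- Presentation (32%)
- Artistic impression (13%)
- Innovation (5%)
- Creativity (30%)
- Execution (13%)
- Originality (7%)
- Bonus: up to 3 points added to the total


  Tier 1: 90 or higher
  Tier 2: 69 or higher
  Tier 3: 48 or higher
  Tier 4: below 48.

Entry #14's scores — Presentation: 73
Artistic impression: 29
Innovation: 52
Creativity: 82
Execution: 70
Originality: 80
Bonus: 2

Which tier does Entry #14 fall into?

Tier 2

Weighted total:
  Presentation 73 × 0.32 = 23.36
  Artistic impression 29 × 0.13 = 3.77
  Innovation 52 × 0.05 = 2.6
  Creativity 82 × 0.3 = 24.6
  Execution 70 × 0.13 = 9.1
  Originality 80 × 0.07 = 5.6
Sum = 69.03
Bonus: 69.03 + 2 = 71.03
71.03 is ≥ 69 and < 90 → Tier 2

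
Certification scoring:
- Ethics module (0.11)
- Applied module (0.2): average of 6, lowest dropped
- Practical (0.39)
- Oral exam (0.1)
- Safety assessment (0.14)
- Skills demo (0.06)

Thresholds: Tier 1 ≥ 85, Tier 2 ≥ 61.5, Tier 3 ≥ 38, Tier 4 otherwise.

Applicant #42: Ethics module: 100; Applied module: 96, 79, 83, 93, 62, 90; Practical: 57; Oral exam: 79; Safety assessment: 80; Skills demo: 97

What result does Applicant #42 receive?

Applied module: drop 62 → average of remaining 5 = 441/5 = 88.2
Weighted total:
  Ethics module 100 × 0.11 = 11
  Applied module 88.2 × 0.2 = 17.64
  Practical 57 × 0.39 = 22.23
  Oral exam 79 × 0.1 = 7.9
  Safety assessment 80 × 0.14 = 11.2
  Skills demo 97 × 0.06 = 5.82
Sum = 75.79
75.79 is ≥ 61.5 and < 85 → Tier 2

Tier 2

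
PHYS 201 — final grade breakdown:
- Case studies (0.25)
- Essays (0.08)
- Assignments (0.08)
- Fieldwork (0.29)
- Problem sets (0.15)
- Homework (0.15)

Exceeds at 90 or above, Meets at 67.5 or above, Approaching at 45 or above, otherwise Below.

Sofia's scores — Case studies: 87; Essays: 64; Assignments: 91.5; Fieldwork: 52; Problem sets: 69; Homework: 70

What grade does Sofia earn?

Weighted total:
  Case studies 87 × 0.25 = 21.75
  Essays 64 × 0.08 = 5.12
  Assignments 91.5 × 0.08 = 7.32
  Fieldwork 52 × 0.29 = 15.08
  Problem sets 69 × 0.15 = 10.35
  Homework 70 × 0.15 = 10.5
Sum = 70.12
70.12 is ≥ 67.5 and < 90 → Meets

Meets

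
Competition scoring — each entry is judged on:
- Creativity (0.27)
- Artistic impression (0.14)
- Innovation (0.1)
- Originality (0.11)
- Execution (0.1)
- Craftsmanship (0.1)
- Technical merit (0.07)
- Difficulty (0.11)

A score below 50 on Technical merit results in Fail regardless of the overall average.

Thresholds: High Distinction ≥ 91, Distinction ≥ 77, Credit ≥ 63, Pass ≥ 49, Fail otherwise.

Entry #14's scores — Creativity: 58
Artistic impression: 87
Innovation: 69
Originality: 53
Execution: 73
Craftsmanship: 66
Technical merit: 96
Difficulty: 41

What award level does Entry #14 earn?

Technical merit score 96 ≥ 50: minimum met.
Weighted total:
  Creativity 58 × 0.27 = 15.66
  Artistic impression 87 × 0.14 = 12.18
  Innovation 69 × 0.1 = 6.9
  Originality 53 × 0.11 = 5.83
  Execution 73 × 0.1 = 7.3
  Craftsmanship 66 × 0.1 = 6.6
  Technical merit 96 × 0.07 = 6.72
  Difficulty 41 × 0.11 = 4.51
Sum = 65.7
65.7 is ≥ 63 and < 77 → Credit

Credit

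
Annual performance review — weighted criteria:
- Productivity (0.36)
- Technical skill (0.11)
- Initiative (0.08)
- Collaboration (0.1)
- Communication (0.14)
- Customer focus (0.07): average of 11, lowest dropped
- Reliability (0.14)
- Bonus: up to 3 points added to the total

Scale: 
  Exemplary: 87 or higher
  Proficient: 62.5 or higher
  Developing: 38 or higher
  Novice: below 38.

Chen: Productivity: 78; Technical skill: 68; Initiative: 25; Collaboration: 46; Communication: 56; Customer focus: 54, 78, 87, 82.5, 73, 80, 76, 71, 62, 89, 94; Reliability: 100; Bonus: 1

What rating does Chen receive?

Proficient

Customer focus: drop 54 → average of remaining 10 = 792.5/10 = 79.25
Weighted total:
  Productivity 78 × 0.36 = 28.08
  Technical skill 68 × 0.11 = 7.48
  Initiative 25 × 0.08 = 2
  Collaboration 46 × 0.1 = 4.6
  Communication 56 × 0.14 = 7.84
  Customer focus 79.25 × 0.07 = 5.5475
  Reliability 100 × 0.14 = 14
Sum = 69.5475
Bonus: 69.5475 + 1 = 70.5475
70.5475 is ≥ 62.5 and < 87 → Proficient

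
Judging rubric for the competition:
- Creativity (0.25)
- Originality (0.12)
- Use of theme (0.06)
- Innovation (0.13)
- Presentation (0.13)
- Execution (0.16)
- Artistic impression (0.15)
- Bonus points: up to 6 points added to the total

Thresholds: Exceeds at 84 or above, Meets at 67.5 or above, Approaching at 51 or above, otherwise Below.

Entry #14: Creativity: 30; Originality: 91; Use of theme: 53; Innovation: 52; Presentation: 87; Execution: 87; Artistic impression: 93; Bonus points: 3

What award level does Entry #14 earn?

Meets

Weighted total:
  Creativity 30 × 0.25 = 7.5
  Originality 91 × 0.12 = 10.92
  Use of theme 53 × 0.06 = 3.18
  Innovation 52 × 0.13 = 6.76
  Presentation 87 × 0.13 = 11.31
  Execution 87 × 0.16 = 13.92
  Artistic impression 93 × 0.15 = 13.95
Sum = 67.54
Bonus points: 67.54 + 3 = 70.54
70.54 is ≥ 67.5 and < 84 → Meets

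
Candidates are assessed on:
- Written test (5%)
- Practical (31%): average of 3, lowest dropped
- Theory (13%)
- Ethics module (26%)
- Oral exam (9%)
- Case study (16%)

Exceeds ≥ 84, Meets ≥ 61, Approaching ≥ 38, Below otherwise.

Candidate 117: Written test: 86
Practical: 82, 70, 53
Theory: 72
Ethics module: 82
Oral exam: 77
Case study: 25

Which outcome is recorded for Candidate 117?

Meets

Practical: drop 53 → average of remaining 2 = 152/2 = 76
Weighted total:
  Written test 86 × 0.05 = 4.3
  Practical 76 × 0.31 = 23.56
  Theory 72 × 0.13 = 9.36
  Ethics module 82 × 0.26 = 21.32
  Oral exam 77 × 0.09 = 6.93
  Case study 25 × 0.16 = 4
Sum = 69.47
69.47 is ≥ 61 and < 84 → Meets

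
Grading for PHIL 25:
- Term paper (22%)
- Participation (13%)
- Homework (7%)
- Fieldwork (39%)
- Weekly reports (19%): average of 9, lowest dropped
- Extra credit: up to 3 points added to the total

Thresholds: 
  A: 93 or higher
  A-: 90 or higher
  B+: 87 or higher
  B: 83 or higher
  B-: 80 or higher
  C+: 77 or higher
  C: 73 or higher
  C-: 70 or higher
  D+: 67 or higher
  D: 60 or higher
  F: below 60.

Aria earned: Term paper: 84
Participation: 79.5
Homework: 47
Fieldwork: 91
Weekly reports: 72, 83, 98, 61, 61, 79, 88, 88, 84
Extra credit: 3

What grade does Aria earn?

B

Weekly reports: drop 61 → average of remaining 8 = 653/8 = 81.625
Weighted total:
  Term paper 84 × 0.22 = 18.48
  Participation 79.5 × 0.13 = 10.335
  Homework 47 × 0.07 = 3.29
  Fieldwork 91 × 0.39 = 35.49
  Weekly reports 81.625 × 0.19 = 15.50875
Sum = 83.10375
Extra credit: 83.10375 + 3 = 86.10375
86.10375 is ≥ 83 and < 87 → B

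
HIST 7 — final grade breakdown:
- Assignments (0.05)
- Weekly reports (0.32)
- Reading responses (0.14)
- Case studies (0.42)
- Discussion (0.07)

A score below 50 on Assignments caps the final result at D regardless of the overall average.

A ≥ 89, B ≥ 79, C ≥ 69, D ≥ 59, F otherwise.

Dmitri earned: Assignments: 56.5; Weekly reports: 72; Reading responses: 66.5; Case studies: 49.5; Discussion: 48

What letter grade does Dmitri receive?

D

Assignments score 56.5 ≥ 50: minimum met.
Weighted total:
  Assignments 56.5 × 0.05 = 2.825
  Weekly reports 72 × 0.32 = 23.04
  Reading responses 66.5 × 0.14 = 9.31
  Case studies 49.5 × 0.42 = 20.79
  Discussion 48 × 0.07 = 3.36
Sum = 59.325
59.325 is ≥ 59 and < 69 → D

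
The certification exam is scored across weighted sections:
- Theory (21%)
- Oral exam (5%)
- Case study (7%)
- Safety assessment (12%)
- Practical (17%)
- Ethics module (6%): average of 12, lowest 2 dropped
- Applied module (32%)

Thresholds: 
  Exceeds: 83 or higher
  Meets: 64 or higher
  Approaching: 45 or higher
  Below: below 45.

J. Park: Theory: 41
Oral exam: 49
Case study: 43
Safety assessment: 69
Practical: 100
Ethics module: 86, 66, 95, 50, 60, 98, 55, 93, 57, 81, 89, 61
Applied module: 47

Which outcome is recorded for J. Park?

Approaching

Ethics module: drop 50, 55 → average of remaining 10 = 786/10 = 78.6
Weighted total:
  Theory 41 × 0.21 = 8.61
  Oral exam 49 × 0.05 = 2.45
  Case study 43 × 0.07 = 3.01
  Safety assessment 69 × 0.12 = 8.28
  Practical 100 × 0.17 = 17
  Ethics module 78.6 × 0.06 = 4.716
  Applied module 47 × 0.32 = 15.04
Sum = 59.106
59.106 is ≥ 45 and < 64 → Approaching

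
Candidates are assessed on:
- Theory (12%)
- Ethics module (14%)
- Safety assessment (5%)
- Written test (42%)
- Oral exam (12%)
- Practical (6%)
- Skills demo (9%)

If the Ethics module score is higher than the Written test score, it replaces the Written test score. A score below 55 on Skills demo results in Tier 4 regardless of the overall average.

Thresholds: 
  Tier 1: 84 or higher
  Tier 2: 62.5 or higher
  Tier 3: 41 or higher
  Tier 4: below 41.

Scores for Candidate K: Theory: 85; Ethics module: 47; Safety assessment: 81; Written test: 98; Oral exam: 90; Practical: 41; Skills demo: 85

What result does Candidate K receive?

Ethics module (47) ≤ Written test (98), so Written test stays at 98.
Skills demo score 85 ≥ 55: minimum met.
Weighted total:
  Theory 85 × 0.12 = 10.2
  Ethics module 47 × 0.14 = 6.58
  Safety assessment 81 × 0.05 = 4.05
  Written test 98 × 0.42 = 41.16
  Oral exam 90 × 0.12 = 10.8
  Practical 41 × 0.06 = 2.46
  Skills demo 85 × 0.09 = 7.65
Sum = 82.9
82.9 is ≥ 62.5 and < 84 → Tier 2

Tier 2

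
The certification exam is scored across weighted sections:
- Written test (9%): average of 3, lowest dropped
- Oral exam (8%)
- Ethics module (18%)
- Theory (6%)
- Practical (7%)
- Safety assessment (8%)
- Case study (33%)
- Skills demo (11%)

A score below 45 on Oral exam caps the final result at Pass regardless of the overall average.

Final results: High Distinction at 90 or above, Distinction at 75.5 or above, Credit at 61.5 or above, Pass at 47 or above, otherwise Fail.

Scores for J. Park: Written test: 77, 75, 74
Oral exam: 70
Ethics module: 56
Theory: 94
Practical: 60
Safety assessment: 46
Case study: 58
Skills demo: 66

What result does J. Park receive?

Credit

Written test: drop 74 → average of remaining 2 = 152/2 = 76
Oral exam score 70 ≥ 45: minimum met.
Weighted total:
  Written test 76 × 0.09 = 6.84
  Oral exam 70 × 0.08 = 5.6
  Ethics module 56 × 0.18 = 10.08
  Theory 94 × 0.06 = 5.64
  Practical 60 × 0.07 = 4.2
  Safety assessment 46 × 0.08 = 3.68
  Case study 58 × 0.33 = 19.14
  Skills demo 66 × 0.11 = 7.26
Sum = 62.44
62.44 is ≥ 61.5 and < 75.5 → Credit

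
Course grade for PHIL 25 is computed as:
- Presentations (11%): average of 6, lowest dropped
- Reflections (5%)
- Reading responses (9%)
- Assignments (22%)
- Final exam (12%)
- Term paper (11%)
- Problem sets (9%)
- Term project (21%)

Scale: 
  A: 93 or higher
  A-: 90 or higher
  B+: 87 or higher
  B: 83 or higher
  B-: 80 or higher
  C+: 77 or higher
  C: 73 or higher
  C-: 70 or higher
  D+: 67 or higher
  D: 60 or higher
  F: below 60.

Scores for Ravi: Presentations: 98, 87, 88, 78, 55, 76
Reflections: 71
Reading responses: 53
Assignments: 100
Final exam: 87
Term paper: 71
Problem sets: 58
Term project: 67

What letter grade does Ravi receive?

C+

Presentations: drop 55 → average of remaining 5 = 427/5 = 85.4
Weighted total:
  Presentations 85.4 × 0.11 = 9.394
  Reflections 71 × 0.05 = 3.55
  Reading responses 53 × 0.09 = 4.77
  Assignments 100 × 0.22 = 22
  Final exam 87 × 0.12 = 10.44
  Term paper 71 × 0.11 = 7.81
  Problem sets 58 × 0.09 = 5.22
  Term project 67 × 0.21 = 14.07
Sum = 77.254
77.254 is ≥ 77 and < 80 → C+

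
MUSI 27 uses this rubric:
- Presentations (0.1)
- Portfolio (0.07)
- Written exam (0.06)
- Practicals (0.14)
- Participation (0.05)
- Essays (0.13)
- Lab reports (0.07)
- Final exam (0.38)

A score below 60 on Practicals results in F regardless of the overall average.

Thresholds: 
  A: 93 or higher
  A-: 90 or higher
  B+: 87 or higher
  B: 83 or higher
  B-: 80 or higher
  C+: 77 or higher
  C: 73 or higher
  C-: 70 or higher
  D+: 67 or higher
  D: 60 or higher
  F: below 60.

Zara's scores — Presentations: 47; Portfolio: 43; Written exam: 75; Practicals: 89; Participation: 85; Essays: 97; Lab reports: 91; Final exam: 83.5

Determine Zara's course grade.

Practicals score 89 ≥ 60: minimum met.
Weighted total:
  Presentations 47 × 0.1 = 4.7
  Portfolio 43 × 0.07 = 3.01
  Written exam 75 × 0.06 = 4.5
  Practicals 89 × 0.14 = 12.46
  Participation 85 × 0.05 = 4.25
  Essays 97 × 0.13 = 12.61
  Lab reports 91 × 0.07 = 6.37
  Final exam 83.5 × 0.38 = 31.73
Sum = 79.63
79.63 is ≥ 77 and < 80 → C+

C+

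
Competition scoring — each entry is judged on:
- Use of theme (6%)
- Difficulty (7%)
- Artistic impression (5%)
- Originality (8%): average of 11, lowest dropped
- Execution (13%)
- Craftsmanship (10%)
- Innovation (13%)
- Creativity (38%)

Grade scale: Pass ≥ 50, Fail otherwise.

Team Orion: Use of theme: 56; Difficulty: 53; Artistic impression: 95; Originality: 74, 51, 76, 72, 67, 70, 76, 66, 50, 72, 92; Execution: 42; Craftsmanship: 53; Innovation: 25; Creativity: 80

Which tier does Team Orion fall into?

Pass

Originality: drop 50 → average of remaining 10 = 716/10 = 71.6
Weighted total:
  Use of theme 56 × 0.06 = 3.36
  Difficulty 53 × 0.07 = 3.71
  Artistic impression 95 × 0.05 = 4.75
  Originality 71.6 × 0.08 = 5.728
  Execution 42 × 0.13 = 5.46
  Craftsmanship 53 × 0.1 = 5.3
  Innovation 25 × 0.13 = 3.25
  Creativity 80 × 0.38 = 30.4
Sum = 61.958
61.958 ≥ 50 → Pass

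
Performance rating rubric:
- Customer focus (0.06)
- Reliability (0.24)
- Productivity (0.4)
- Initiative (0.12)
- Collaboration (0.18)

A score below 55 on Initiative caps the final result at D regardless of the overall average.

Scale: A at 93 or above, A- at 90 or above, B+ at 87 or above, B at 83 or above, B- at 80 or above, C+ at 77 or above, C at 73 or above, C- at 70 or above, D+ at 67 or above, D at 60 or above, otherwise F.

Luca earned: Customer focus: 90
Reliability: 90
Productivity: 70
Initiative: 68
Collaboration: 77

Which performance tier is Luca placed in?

Initiative score 68 ≥ 55: minimum met.
Weighted total:
  Customer focus 90 × 0.06 = 5.4
  Reliability 90 × 0.24 = 21.6
  Productivity 70 × 0.4 = 28
  Initiative 68 × 0.12 = 8.16
  Collaboration 77 × 0.18 = 13.86
Sum = 77.02
77.02 is ≥ 77 and < 80 → C+

C+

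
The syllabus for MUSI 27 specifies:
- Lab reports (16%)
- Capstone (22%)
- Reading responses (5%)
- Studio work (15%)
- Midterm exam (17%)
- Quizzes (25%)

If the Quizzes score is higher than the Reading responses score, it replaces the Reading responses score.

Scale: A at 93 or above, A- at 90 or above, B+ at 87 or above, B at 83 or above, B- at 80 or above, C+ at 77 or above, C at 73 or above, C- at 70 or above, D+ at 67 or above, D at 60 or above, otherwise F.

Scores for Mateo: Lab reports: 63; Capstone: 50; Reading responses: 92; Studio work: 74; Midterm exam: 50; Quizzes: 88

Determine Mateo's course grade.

Quizzes (88) ≤ Reading responses (92), so Reading responses stays at 92.
Weighted total:
  Lab reports 63 × 0.16 = 10.08
  Capstone 50 × 0.22 = 11
  Reading responses 92 × 0.05 = 4.6
  Studio work 74 × 0.15 = 11.1
  Midterm exam 50 × 0.17 = 8.5
  Quizzes 88 × 0.25 = 22
Sum = 67.28
67.28 is ≥ 67 and < 70 → D+

D+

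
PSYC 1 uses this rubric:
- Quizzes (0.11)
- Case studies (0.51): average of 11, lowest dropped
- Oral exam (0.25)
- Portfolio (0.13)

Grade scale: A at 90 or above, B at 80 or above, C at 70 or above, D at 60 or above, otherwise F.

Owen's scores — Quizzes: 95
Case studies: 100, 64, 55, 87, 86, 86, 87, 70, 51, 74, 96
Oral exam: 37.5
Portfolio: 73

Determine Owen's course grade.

C

Case studies: drop 51 → average of remaining 10 = 805/10 = 80.5
Weighted total:
  Quizzes 95 × 0.11 = 10.45
  Case studies 80.5 × 0.51 = 41.055
  Oral exam 37.5 × 0.25 = 9.375
  Portfolio 73 × 0.13 = 9.49
Sum = 70.37
70.37 is ≥ 70 and < 80 → C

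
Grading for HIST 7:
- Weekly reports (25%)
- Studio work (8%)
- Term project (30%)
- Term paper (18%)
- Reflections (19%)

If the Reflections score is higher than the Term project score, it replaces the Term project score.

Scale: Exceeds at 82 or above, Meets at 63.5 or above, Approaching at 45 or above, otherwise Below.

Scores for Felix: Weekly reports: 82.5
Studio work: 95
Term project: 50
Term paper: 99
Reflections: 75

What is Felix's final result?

Exceeds

Reflections (75) > Term project (50), so Term project counts as 75.
Weighted total:
  Weekly reports 82.5 × 0.25 = 20.625
  Studio work 95 × 0.08 = 7.6
  Term project 75 × 0.3 = 22.5
  Term paper 99 × 0.18 = 17.82
  Reflections 75 × 0.19 = 14.25
Sum = 82.795
82.795 ≥ 82 → Exceeds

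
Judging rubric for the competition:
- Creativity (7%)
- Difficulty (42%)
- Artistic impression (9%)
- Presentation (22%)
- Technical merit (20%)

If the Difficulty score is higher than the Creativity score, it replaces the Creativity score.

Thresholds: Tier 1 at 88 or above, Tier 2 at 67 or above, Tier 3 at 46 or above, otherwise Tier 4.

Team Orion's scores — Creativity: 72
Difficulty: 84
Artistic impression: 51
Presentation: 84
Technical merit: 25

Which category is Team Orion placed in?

Tier 2

Difficulty (84) > Creativity (72), so Creativity counts as 84.
Weighted total:
  Creativity 84 × 0.07 = 5.88
  Difficulty 84 × 0.42 = 35.28
  Artistic impression 51 × 0.09 = 4.59
  Presentation 84 × 0.22 = 18.48
  Technical merit 25 × 0.2 = 5
Sum = 69.23
69.23 is ≥ 67 and < 88 → Tier 2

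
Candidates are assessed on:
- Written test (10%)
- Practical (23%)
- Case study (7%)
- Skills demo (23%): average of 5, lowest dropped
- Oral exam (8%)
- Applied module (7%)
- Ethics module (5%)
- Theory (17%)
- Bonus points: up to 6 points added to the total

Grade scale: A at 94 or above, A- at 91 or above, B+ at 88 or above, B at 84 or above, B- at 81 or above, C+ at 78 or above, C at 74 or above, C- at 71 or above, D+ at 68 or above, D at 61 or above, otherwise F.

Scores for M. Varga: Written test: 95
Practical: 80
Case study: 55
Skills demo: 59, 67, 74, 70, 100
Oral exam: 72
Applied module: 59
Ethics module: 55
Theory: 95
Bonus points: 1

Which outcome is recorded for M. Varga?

Skills demo: drop 59 → average of remaining 4 = 311/4 = 77.75
Weighted total:
  Written test 95 × 0.1 = 9.5
  Practical 80 × 0.23 = 18.4
  Case study 55 × 0.07 = 3.85
  Skills demo 77.75 × 0.23 = 17.8825
  Oral exam 72 × 0.08 = 5.76
  Applied module 59 × 0.07 = 4.13
  Ethics module 55 × 0.05 = 2.75
  Theory 95 × 0.17 = 16.15
Sum = 78.4225
Bonus points: 78.4225 + 1 = 79.4225
79.4225 is ≥ 78 and < 81 → C+

C+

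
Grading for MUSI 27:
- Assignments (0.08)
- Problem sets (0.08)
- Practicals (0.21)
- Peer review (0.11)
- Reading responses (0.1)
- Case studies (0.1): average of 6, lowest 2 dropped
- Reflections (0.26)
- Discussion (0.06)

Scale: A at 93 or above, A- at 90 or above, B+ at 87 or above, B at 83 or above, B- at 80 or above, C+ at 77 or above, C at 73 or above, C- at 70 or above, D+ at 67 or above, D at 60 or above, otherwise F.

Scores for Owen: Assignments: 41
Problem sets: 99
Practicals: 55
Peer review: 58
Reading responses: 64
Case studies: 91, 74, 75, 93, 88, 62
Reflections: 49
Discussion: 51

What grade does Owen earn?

Case studies: drop 62, 74 → average of remaining 4 = 347/4 = 86.75
Weighted total:
  Assignments 41 × 0.08 = 3.28
  Problem sets 99 × 0.08 = 7.92
  Practicals 55 × 0.21 = 11.55
  Peer review 58 × 0.11 = 6.38
  Reading responses 64 × 0.1 = 6.4
  Case studies 86.75 × 0.1 = 8.675
  Reflections 49 × 0.26 = 12.74
  Discussion 51 × 0.06 = 3.06
Sum = 60.005
60.005 is ≥ 60 and < 67 → D

D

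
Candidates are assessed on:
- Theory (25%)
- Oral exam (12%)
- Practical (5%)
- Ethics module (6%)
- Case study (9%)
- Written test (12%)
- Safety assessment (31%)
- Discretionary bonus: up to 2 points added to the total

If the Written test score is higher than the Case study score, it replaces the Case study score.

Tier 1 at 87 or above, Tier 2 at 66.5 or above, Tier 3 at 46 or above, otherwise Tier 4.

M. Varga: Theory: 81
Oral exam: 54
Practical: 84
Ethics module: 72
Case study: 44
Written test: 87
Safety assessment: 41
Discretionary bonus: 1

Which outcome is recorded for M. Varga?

Tier 2

Written test (87) > Case study (44), so Case study counts as 87.
Weighted total:
  Theory 81 × 0.25 = 20.25
  Oral exam 54 × 0.12 = 6.48
  Practical 84 × 0.05 = 4.2
  Ethics module 72 × 0.06 = 4.32
  Case study 87 × 0.09 = 7.83
  Written test 87 × 0.12 = 10.44
  Safety assessment 41 × 0.31 = 12.71
Sum = 66.23
Discretionary bonus: 66.23 + 1 = 67.23
67.23 is ≥ 66.5 and < 87 → Tier 2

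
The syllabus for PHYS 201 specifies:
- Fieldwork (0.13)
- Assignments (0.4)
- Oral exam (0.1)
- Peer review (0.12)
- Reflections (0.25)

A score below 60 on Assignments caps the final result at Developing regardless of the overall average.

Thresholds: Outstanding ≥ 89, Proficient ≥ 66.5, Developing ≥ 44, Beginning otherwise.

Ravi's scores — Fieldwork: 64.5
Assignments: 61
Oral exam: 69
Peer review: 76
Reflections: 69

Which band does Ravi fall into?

Developing

Assignments score 61 ≥ 60: minimum met.
Weighted total:
  Fieldwork 64.5 × 0.13 = 8.385
  Assignments 61 × 0.4 = 24.4
  Oral exam 69 × 0.1 = 6.9
  Peer review 76 × 0.12 = 9.12
  Reflections 69 × 0.25 = 17.25
Sum = 66.055
66.055 is ≥ 44 and < 66.5 → Developing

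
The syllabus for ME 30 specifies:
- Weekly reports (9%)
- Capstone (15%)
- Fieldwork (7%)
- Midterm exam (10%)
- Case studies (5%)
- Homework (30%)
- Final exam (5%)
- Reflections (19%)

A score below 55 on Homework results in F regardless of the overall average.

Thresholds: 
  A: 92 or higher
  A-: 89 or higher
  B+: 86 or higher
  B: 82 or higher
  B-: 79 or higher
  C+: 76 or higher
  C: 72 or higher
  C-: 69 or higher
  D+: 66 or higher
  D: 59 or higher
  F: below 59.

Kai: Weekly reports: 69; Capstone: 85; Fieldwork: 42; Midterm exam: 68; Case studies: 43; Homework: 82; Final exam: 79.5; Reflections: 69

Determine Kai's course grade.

Homework score 82 ≥ 55: minimum met.
Weighted total:
  Weekly reports 69 × 0.09 = 6.21
  Capstone 85 × 0.15 = 12.75
  Fieldwork 42 × 0.07 = 2.94
  Midterm exam 68 × 0.1 = 6.8
  Case studies 43 × 0.05 = 2.15
  Homework 82 × 0.3 = 24.6
  Final exam 79.5 × 0.05 = 3.975
  Reflections 69 × 0.19 = 13.11
Sum = 72.535
72.535 is ≥ 72 and < 76 → C

C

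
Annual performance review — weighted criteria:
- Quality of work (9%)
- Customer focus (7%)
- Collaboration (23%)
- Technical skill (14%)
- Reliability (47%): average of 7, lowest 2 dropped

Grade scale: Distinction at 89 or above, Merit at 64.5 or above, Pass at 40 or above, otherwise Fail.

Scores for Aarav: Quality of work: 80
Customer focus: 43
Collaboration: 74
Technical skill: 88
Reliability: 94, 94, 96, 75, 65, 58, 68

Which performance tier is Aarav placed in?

Merit

Reliability: drop 58, 65 → average of remaining 5 = 427/5 = 85.4
Weighted total:
  Quality of work 80 × 0.09 = 7.2
  Customer focus 43 × 0.07 = 3.01
  Collaboration 74 × 0.23 = 17.02
  Technical skill 88 × 0.14 = 12.32
  Reliability 85.4 × 0.47 = 40.138
Sum = 79.688
79.688 is ≥ 64.5 and < 89 → Merit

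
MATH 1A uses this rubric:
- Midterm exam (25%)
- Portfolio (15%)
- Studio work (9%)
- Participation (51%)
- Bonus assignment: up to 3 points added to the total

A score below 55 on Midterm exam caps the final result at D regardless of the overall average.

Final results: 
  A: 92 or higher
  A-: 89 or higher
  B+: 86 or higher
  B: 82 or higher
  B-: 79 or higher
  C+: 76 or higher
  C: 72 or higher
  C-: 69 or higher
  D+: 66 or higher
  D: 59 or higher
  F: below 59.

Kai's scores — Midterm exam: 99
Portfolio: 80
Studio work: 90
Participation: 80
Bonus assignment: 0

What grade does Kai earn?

Midterm exam score 99 ≥ 55: minimum met.
Weighted total:
  Midterm exam 99 × 0.25 = 24.75
  Portfolio 80 × 0.15 = 12
  Studio work 90 × 0.09 = 8.1
  Participation 80 × 0.51 = 40.8
Sum = 85.65
Bonus assignment: 85.65 + 0 = 85.65
85.65 is ≥ 82 and < 86 → B

B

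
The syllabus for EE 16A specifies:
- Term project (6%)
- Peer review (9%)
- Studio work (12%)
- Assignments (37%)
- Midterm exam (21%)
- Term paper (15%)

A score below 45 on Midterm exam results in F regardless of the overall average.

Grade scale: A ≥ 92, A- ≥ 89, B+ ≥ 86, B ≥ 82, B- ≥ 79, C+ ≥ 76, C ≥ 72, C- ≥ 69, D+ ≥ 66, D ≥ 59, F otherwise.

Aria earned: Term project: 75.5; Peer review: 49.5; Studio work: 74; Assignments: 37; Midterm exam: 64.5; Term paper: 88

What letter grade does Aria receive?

Midterm exam score 64.5 ≥ 45: minimum met.
Weighted total:
  Term project 75.5 × 0.06 = 4.53
  Peer review 49.5 × 0.09 = 4.455
  Studio work 74 × 0.12 = 8.88
  Assignments 37 × 0.37 = 13.69
  Midterm exam 64.5 × 0.21 = 13.545
  Term paper 88 × 0.15 = 13.2
Sum = 58.3
58.3 < 59 → F

F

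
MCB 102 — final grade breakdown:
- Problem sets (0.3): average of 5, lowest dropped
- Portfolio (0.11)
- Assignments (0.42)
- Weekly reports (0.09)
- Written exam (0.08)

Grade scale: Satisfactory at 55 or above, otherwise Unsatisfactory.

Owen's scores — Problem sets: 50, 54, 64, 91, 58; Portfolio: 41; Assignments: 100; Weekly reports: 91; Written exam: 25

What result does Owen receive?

Satisfactory

Problem sets: drop 50 → average of remaining 4 = 267/4 = 66.75
Weighted total:
  Problem sets 66.75 × 0.3 = 20.025
  Portfolio 41 × 0.11 = 4.51
  Assignments 100 × 0.42 = 42
  Weekly reports 91 × 0.09 = 8.19
  Written exam 25 × 0.08 = 2
Sum = 76.725
76.725 ≥ 55 → Satisfactory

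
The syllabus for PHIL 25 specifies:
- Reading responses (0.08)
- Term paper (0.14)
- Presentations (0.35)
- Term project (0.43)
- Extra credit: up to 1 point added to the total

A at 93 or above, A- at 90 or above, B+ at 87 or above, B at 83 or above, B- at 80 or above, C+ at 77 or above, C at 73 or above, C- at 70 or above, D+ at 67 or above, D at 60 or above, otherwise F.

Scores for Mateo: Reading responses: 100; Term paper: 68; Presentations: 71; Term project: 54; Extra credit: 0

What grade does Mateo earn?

Weighted total:
  Reading responses 100 × 0.08 = 8
  Term paper 68 × 0.14 = 9.52
  Presentations 71 × 0.35 = 24.85
  Term project 54 × 0.43 = 23.22
Sum = 65.59
Extra credit: 65.59 + 0 = 65.59
65.59 is ≥ 60 and < 67 → D

D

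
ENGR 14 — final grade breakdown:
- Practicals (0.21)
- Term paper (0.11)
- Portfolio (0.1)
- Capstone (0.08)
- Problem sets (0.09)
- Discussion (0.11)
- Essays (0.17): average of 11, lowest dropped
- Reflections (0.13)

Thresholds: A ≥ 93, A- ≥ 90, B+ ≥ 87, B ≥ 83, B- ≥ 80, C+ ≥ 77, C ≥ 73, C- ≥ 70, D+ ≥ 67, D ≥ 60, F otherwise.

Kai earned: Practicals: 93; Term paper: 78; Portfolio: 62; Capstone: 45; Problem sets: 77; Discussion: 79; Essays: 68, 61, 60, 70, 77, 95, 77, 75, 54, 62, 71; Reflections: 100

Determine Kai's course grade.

C+

Essays: drop 54 → average of remaining 10 = 716/10 = 71.6
Weighted total:
  Practicals 93 × 0.21 = 19.53
  Term paper 78 × 0.11 = 8.58
  Portfolio 62 × 0.1 = 6.2
  Capstone 45 × 0.08 = 3.6
  Problem sets 77 × 0.09 = 6.93
  Discussion 79 × 0.11 = 8.69
  Essays 71.6 × 0.17 = 12.172
  Reflections 100 × 0.13 = 13
Sum = 78.702
78.702 is ≥ 77 and < 80 → C+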